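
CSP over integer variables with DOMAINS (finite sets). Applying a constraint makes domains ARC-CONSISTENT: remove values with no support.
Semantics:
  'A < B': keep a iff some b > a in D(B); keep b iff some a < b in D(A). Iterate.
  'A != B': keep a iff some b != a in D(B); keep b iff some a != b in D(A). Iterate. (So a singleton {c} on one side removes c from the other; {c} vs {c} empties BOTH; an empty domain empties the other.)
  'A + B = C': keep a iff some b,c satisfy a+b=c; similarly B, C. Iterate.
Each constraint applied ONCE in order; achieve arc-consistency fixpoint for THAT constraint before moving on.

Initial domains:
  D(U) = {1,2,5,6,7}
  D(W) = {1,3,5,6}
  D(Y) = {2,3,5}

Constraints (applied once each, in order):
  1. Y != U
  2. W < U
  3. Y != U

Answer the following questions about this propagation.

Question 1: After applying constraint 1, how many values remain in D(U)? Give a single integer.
Constraint 1 (Y != U) on D(Y)={2,3,5} D(U)={1,2,5,6,7}: no change
So after constraint 1: D(U)={1,2,5,6,7}, size = 5

Answer: 5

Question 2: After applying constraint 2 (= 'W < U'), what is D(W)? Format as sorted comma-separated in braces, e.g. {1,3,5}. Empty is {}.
Answer: {1,3,5,6}

Derivation:
Constraint 1 (Y != U) on D(Y)={2,3,5} D(U)={1,2,5,6,7}: no change
Constraint 2 (W < U) on D(W)={1,3,5,6} D(U)={1,2,5,6,7}: U {1,2,5,6,7}->{2,5,6,7}
So after constraint 2: D(W) = {1,3,5,6}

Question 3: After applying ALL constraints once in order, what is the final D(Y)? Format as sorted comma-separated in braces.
Constraint 1 (Y != U) on D(Y)={2,3,5} D(U)={1,2,5,6,7}: no change
Constraint 2 (W < U) on D(W)={1,3,5,6} D(U)={1,2,5,6,7}: U {1,2,5,6,7}->{2,5,6,7}
Constraint 3 (Y != U) on D(Y)={2,3,5} D(U)={2,5,6,7}: no change
So after all 3 constraints: D(Y) = {2,3,5}

Answer: {2,3,5}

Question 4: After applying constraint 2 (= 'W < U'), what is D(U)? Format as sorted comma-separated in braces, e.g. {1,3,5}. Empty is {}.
Constraint 1 (Y != U) on D(Y)={2,3,5} D(U)={1,2,5,6,7}: no change
Constraint 2 (W < U) on D(W)={1,3,5,6} D(U)={1,2,5,6,7}: U {1,2,5,6,7}->{2,5,6,7}
So after constraint 2: D(U) = {2,5,6,7}

Answer: {2,5,6,7}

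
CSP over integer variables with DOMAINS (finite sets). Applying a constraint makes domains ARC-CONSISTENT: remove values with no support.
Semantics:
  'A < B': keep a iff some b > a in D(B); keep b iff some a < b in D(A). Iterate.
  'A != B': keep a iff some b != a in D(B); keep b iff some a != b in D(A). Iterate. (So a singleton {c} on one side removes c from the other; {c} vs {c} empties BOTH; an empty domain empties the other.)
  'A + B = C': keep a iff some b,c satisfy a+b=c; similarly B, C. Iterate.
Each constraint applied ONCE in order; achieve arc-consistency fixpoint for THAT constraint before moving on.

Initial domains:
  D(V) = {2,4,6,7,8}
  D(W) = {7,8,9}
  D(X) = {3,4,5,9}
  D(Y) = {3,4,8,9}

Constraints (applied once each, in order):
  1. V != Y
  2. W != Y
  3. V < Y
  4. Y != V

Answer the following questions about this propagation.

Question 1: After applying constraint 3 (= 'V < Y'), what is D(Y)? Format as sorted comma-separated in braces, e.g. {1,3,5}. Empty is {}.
Constraint 1 (V != Y) on D(V)={2,4,6,7,8} D(Y)={3,4,8,9}: no change
Constraint 2 (W != Y) on D(W)={7,8,9} D(Y)={3,4,8,9}: no change
Constraint 3 (V < Y) on D(V)={2,4,6,7,8} D(Y)={3,4,8,9}: no change
So after constraint 3: D(Y) = {3,4,8,9}

Answer: {3,4,8,9}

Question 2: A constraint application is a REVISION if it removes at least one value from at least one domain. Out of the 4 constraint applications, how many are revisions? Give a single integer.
Answer: 0

Derivation:
Constraint 1 (V != Y) on D(V)={2,4,6,7,8} D(Y)={3,4,8,9}: no change => not a revision
Constraint 2 (W != Y) on D(W)={7,8,9} D(Y)={3,4,8,9}: no change => not a revision
Constraint 3 (V < Y) on D(V)={2,4,6,7,8} D(Y)={3,4,8,9}: no change => not a revision
Constraint 4 (Y != V) on D(Y)={3,4,8,9} D(V)={2,4,6,7,8}: no change => not a revision
Total revisions = 0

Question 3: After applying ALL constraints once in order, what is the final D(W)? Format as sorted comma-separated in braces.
Answer: {7,8,9}

Derivation:
Constraint 1 (V != Y) on D(V)={2,4,6,7,8} D(Y)={3,4,8,9}: no change
Constraint 2 (W != Y) on D(W)={7,8,9} D(Y)={3,4,8,9}: no change
Constraint 3 (V < Y) on D(V)={2,4,6,7,8} D(Y)={3,4,8,9}: no change
Constraint 4 (Y != V) on D(Y)={3,4,8,9} D(V)={2,4,6,7,8}: no change
So after all 4 constraints: D(W) = {7,8,9}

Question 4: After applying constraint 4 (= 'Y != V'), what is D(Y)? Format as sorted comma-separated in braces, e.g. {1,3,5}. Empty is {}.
Answer: {3,4,8,9}

Derivation:
Constraint 1 (V != Y) on D(V)={2,4,6,7,8} D(Y)={3,4,8,9}: no change
Constraint 2 (W != Y) on D(W)={7,8,9} D(Y)={3,4,8,9}: no change
Constraint 3 (V < Y) on D(V)={2,4,6,7,8} D(Y)={3,4,8,9}: no change
Constraint 4 (Y != V) on D(Y)={3,4,8,9} D(V)={2,4,6,7,8}: no change
So after constraint 4: D(Y) = {3,4,8,9}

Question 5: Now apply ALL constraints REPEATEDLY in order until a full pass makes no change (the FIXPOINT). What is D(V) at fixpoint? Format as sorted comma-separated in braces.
Answer: {2,4,6,7,8}

Derivation:
pass 0 (initial): D(V)={2,4,6,7,8}
pass 1: no change
Fixpoint after 1 passes: D(V) = {2,4,6,7,8}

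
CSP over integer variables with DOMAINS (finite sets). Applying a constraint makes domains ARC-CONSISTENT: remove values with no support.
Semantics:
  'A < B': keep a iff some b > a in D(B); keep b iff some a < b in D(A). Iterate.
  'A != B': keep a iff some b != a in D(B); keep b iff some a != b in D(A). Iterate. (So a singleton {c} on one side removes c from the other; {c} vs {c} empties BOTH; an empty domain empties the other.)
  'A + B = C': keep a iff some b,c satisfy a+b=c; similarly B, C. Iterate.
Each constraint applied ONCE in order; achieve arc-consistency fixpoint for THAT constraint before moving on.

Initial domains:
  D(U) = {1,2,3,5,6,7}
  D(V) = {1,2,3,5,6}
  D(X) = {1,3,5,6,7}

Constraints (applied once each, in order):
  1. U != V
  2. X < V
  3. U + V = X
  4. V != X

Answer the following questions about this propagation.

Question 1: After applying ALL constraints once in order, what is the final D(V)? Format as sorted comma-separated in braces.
Answer: {2,3}

Derivation:
Constraint 1 (U != V) on D(U)={1,2,3,5,6,7} D(V)={1,2,3,5,6}: no change
Constraint 2 (X < V) on D(X)={1,3,5,6,7} D(V)={1,2,3,5,6}: X {1,3,5,6,7}->{1,3,5}; V {1,2,3,5,6}->{2,3,5,6}
Constraint 3 (U + V = X) on D(U)={1,2,3,5,6,7} D(V)={2,3,5,6} D(X)={1,3,5}: U {1,2,3,5,6,7}->{1,2,3}; V {2,3,5,6}->{2,3}; X {1,3,5}->{3,5}
Constraint 4 (V != X) on D(V)={2,3} D(X)={3,5}: no change
So after all 4 constraints: D(V) = {2,3}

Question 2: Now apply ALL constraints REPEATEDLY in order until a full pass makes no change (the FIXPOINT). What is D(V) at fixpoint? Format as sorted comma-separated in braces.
pass 0 (initial): D(V)={1,2,3,5,6}
pass 1: U {1,2,3,5,6,7}->{1,2,3}; V {1,2,3,5,6}->{2,3}; X {1,3,5,6,7}->{3,5}
pass 2: U {1,2,3}->{}; V {2,3}->{}; X {3,5}->{}
pass 3: no change
Fixpoint after 3 passes: D(V) = {}

Answer: {}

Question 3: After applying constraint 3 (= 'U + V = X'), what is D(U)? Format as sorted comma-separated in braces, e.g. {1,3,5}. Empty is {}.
Constraint 1 (U != V) on D(U)={1,2,3,5,6,7} D(V)={1,2,3,5,6}: no change
Constraint 2 (X < V) on D(X)={1,3,5,6,7} D(V)={1,2,3,5,6}: X {1,3,5,6,7}->{1,3,5}; V {1,2,3,5,6}->{2,3,5,6}
Constraint 3 (U + V = X) on D(U)={1,2,3,5,6,7} D(V)={2,3,5,6} D(X)={1,3,5}: U {1,2,3,5,6,7}->{1,2,3}; V {2,3,5,6}->{2,3}; X {1,3,5}->{3,5}
So after constraint 3: D(U) = {1,2,3}

Answer: {1,2,3}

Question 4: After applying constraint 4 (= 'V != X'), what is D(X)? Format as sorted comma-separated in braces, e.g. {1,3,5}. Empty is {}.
Constraint 1 (U != V) on D(U)={1,2,3,5,6,7} D(V)={1,2,3,5,6}: no change
Constraint 2 (X < V) on D(X)={1,3,5,6,7} D(V)={1,2,3,5,6}: X {1,3,5,6,7}->{1,3,5}; V {1,2,3,5,6}->{2,3,5,6}
Constraint 3 (U + V = X) on D(U)={1,2,3,5,6,7} D(V)={2,3,5,6} D(X)={1,3,5}: U {1,2,3,5,6,7}->{1,2,3}; V {2,3,5,6}->{2,3}; X {1,3,5}->{3,5}
Constraint 4 (V != X) on D(V)={2,3} D(X)={3,5}: no change
So after constraint 4: D(X) = {3,5}

Answer: {3,5}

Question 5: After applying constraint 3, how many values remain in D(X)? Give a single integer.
Constraint 1 (U != V) on D(U)={1,2,3,5,6,7} D(V)={1,2,3,5,6}: no change
Constraint 2 (X < V) on D(X)={1,3,5,6,7} D(V)={1,2,3,5,6}: X {1,3,5,6,7}->{1,3,5}; V {1,2,3,5,6}->{2,3,5,6}
Constraint 3 (U + V = X) on D(U)={1,2,3,5,6,7} D(V)={2,3,5,6} D(X)={1,3,5}: U {1,2,3,5,6,7}->{1,2,3}; V {2,3,5,6}->{2,3}; X {1,3,5}->{3,5}
So after constraint 3: D(X)={3,5}, size = 2

Answer: 2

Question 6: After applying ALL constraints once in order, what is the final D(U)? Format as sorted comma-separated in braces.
Answer: {1,2,3}

Derivation:
Constraint 1 (U != V) on D(U)={1,2,3,5,6,7} D(V)={1,2,3,5,6}: no change
Constraint 2 (X < V) on D(X)={1,3,5,6,7} D(V)={1,2,3,5,6}: X {1,3,5,6,7}->{1,3,5}; V {1,2,3,5,6}->{2,3,5,6}
Constraint 3 (U + V = X) on D(U)={1,2,3,5,6,7} D(V)={2,3,5,6} D(X)={1,3,5}: U {1,2,3,5,6,7}->{1,2,3}; V {2,3,5,6}->{2,3}; X {1,3,5}->{3,5}
Constraint 4 (V != X) on D(V)={2,3} D(X)={3,5}: no change
So after all 4 constraints: D(U) = {1,2,3}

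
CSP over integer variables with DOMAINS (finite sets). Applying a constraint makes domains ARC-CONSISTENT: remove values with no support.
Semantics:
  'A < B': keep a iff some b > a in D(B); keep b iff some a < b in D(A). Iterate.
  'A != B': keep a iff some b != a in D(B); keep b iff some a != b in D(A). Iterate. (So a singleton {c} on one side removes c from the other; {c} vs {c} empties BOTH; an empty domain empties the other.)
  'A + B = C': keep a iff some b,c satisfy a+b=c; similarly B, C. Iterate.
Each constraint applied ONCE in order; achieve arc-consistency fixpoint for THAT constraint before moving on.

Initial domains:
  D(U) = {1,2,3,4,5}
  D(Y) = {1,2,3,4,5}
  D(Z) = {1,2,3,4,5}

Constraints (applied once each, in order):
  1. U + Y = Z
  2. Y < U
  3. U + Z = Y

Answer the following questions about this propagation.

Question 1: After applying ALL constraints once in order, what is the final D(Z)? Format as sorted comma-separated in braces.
Answer: {}

Derivation:
Constraint 1 (U + Y = Z) on D(U)={1,2,3,4,5} D(Y)={1,2,3,4,5} D(Z)={1,2,3,4,5}: U {1,2,3,4,5}->{1,2,3,4}; Y {1,2,3,4,5}->{1,2,3,4}; Z {1,2,3,4,5}->{2,3,4,5}
Constraint 2 (Y < U) on D(Y)={1,2,3,4} D(U)={1,2,3,4}: Y {1,2,3,4}->{1,2,3}; U {1,2,3,4}->{2,3,4}
Constraint 3 (U + Z = Y) on D(U)={2,3,4} D(Z)={2,3,4,5} D(Y)={1,2,3}: U {2,3,4}->{}; Z {2,3,4,5}->{}; Y {1,2,3}->{}
So after all 3 constraints: D(Z) = {}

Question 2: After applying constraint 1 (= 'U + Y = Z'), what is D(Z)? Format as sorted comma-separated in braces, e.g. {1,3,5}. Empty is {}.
Constraint 1 (U + Y = Z) on D(U)={1,2,3,4,5} D(Y)={1,2,3,4,5} D(Z)={1,2,3,4,5}: U {1,2,3,4,5}->{1,2,3,4}; Y {1,2,3,4,5}->{1,2,3,4}; Z {1,2,3,4,5}->{2,3,4,5}
So after constraint 1: D(Z) = {2,3,4,5}

Answer: {2,3,4,5}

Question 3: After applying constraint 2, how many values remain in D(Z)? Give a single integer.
Answer: 4

Derivation:
Constraint 1 (U + Y = Z) on D(U)={1,2,3,4,5} D(Y)={1,2,3,4,5} D(Z)={1,2,3,4,5}: U {1,2,3,4,5}->{1,2,3,4}; Y {1,2,3,4,5}->{1,2,3,4}; Z {1,2,3,4,5}->{2,3,4,5}
Constraint 2 (Y < U) on D(Y)={1,2,3,4} D(U)={1,2,3,4}: Y {1,2,3,4}->{1,2,3}; U {1,2,3,4}->{2,3,4}
So after constraint 2: D(Z)={2,3,4,5}, size = 4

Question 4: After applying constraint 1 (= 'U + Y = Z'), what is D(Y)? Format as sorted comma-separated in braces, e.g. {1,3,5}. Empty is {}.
Answer: {1,2,3,4}

Derivation:
Constraint 1 (U + Y = Z) on D(U)={1,2,3,4,5} D(Y)={1,2,3,4,5} D(Z)={1,2,3,4,5}: U {1,2,3,4,5}->{1,2,3,4}; Y {1,2,3,4,5}->{1,2,3,4}; Z {1,2,3,4,5}->{2,3,4,5}
So after constraint 1: D(Y) = {1,2,3,4}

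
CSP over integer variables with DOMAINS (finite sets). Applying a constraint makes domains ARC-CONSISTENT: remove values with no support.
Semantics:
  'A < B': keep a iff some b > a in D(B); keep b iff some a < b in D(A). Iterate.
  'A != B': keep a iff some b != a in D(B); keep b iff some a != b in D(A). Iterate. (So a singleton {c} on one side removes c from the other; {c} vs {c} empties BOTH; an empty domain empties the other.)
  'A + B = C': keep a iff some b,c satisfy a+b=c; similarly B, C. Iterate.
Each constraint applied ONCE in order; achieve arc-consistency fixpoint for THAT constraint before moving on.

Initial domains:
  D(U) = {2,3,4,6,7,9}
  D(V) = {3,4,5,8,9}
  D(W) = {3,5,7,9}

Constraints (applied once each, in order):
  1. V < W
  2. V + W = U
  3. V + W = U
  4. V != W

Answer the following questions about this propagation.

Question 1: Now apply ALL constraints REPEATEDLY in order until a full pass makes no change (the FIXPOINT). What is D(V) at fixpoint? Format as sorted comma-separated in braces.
Answer: {4}

Derivation:
pass 0 (initial): D(V)={3,4,5,8,9}
pass 1: U {2,3,4,6,7,9}->{9}; V {3,4,5,8,9}->{4}; W {3,5,7,9}->{5}
pass 2: no change
Fixpoint after 2 passes: D(V) = {4}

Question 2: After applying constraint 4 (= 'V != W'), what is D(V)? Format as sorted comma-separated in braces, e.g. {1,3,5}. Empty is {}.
Constraint 1 (V < W) on D(V)={3,4,5,8,9} D(W)={3,5,7,9}: V {3,4,5,8,9}->{3,4,5,8}; W {3,5,7,9}->{5,7,9}
Constraint 2 (V + W = U) on D(V)={3,4,5,8} D(W)={5,7,9} D(U)={2,3,4,6,7,9}: V {3,4,5,8}->{4}; W {5,7,9}->{5}; U {2,3,4,6,7,9}->{9}
Constraint 3 (V + W = U) on D(V)={4} D(W)={5} D(U)={9}: no change
Constraint 4 (V != W) on D(V)={4} D(W)={5}: no change
So after constraint 4: D(V) = {4}

Answer: {4}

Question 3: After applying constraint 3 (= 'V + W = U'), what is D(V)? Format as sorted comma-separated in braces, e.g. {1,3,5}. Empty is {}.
Constraint 1 (V < W) on D(V)={3,4,5,8,9} D(W)={3,5,7,9}: V {3,4,5,8,9}->{3,4,5,8}; W {3,5,7,9}->{5,7,9}
Constraint 2 (V + W = U) on D(V)={3,4,5,8} D(W)={5,7,9} D(U)={2,3,4,6,7,9}: V {3,4,5,8}->{4}; W {5,7,9}->{5}; U {2,3,4,6,7,9}->{9}
Constraint 3 (V + W = U) on D(V)={4} D(W)={5} D(U)={9}: no change
So after constraint 3: D(V) = {4}

Answer: {4}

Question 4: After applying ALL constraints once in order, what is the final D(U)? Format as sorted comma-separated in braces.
Constraint 1 (V < W) on D(V)={3,4,5,8,9} D(W)={3,5,7,9}: V {3,4,5,8,9}->{3,4,5,8}; W {3,5,7,9}->{5,7,9}
Constraint 2 (V + W = U) on D(V)={3,4,5,8} D(W)={5,7,9} D(U)={2,3,4,6,7,9}: V {3,4,5,8}->{4}; W {5,7,9}->{5}; U {2,3,4,6,7,9}->{9}
Constraint 3 (V + W = U) on D(V)={4} D(W)={5} D(U)={9}: no change
Constraint 4 (V != W) on D(V)={4} D(W)={5}: no change
So after all 4 constraints: D(U) = {9}

Answer: {9}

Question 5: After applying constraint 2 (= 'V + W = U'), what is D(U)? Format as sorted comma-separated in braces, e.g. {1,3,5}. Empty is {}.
Answer: {9}

Derivation:
Constraint 1 (V < W) on D(V)={3,4,5,8,9} D(W)={3,5,7,9}: V {3,4,5,8,9}->{3,4,5,8}; W {3,5,7,9}->{5,7,9}
Constraint 2 (V + W = U) on D(V)={3,4,5,8} D(W)={5,7,9} D(U)={2,3,4,6,7,9}: V {3,4,5,8}->{4}; W {5,7,9}->{5}; U {2,3,4,6,7,9}->{9}
So after constraint 2: D(U) = {9}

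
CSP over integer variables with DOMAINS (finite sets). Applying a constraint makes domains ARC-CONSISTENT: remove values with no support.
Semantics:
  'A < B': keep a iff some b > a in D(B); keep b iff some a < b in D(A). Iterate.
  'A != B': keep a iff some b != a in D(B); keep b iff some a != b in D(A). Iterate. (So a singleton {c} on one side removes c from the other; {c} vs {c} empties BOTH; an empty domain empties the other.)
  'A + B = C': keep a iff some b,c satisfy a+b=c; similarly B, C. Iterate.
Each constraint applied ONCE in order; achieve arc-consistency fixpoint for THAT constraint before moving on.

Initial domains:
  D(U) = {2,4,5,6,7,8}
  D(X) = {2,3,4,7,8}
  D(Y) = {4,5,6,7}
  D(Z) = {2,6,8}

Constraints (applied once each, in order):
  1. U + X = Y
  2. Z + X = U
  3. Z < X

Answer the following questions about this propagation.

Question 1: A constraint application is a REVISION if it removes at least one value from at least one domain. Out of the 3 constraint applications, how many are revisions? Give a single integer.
Constraint 1 (U + X = Y) on D(U)={2,4,5,6,7,8} D(X)={2,3,4,7,8} D(Y)={4,5,6,7}: U {2,4,5,6,7,8}->{2,4,5}; X {2,3,4,7,8}->{2,3,4} => REVISION
Constraint 2 (Z + X = U) on D(Z)={2,6,8} D(X)={2,3,4} D(U)={2,4,5}: Z {2,6,8}->{2}; X {2,3,4}->{2,3}; U {2,4,5}->{4,5} => REVISION
Constraint 3 (Z < X) on D(Z)={2} D(X)={2,3}: X {2,3}->{3} => REVISION
Total revisions = 3

Answer: 3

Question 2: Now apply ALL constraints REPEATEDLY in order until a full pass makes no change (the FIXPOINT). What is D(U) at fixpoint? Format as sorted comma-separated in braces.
Answer: {}

Derivation:
pass 0 (initial): D(U)={2,4,5,6,7,8}
pass 1: U {2,4,5,6,7,8}->{4,5}; X {2,3,4,7,8}->{3}; Z {2,6,8}->{2}
pass 2: U {4,5}->{}; X {3}->{}; Y {4,5,6,7}->{7}; Z {2}->{}
pass 3: Y {7}->{}
pass 4: no change
Fixpoint after 4 passes: D(U) = {}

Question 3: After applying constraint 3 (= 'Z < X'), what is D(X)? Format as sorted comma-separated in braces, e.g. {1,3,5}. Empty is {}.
Constraint 1 (U + X = Y) on D(U)={2,4,5,6,7,8} D(X)={2,3,4,7,8} D(Y)={4,5,6,7}: U {2,4,5,6,7,8}->{2,4,5}; X {2,3,4,7,8}->{2,3,4}
Constraint 2 (Z + X = U) on D(Z)={2,6,8} D(X)={2,3,4} D(U)={2,4,5}: Z {2,6,8}->{2}; X {2,3,4}->{2,3}; U {2,4,5}->{4,5}
Constraint 3 (Z < X) on D(Z)={2} D(X)={2,3}: X {2,3}->{3}
So after constraint 3: D(X) = {3}

Answer: {3}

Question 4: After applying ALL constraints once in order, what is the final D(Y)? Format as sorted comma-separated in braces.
Constraint 1 (U + X = Y) on D(U)={2,4,5,6,7,8} D(X)={2,3,4,7,8} D(Y)={4,5,6,7}: U {2,4,5,6,7,8}->{2,4,5}; X {2,3,4,7,8}->{2,3,4}
Constraint 2 (Z + X = U) on D(Z)={2,6,8} D(X)={2,3,4} D(U)={2,4,5}: Z {2,6,8}->{2}; X {2,3,4}->{2,3}; U {2,4,5}->{4,5}
Constraint 3 (Z < X) on D(Z)={2} D(X)={2,3}: X {2,3}->{3}
So after all 3 constraints: D(Y) = {4,5,6,7}

Answer: {4,5,6,7}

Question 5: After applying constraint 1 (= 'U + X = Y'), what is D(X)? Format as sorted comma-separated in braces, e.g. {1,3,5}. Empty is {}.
Constraint 1 (U + X = Y) on D(U)={2,4,5,6,7,8} D(X)={2,3,4,7,8} D(Y)={4,5,6,7}: U {2,4,5,6,7,8}->{2,4,5}; X {2,3,4,7,8}->{2,3,4}
So after constraint 1: D(X) = {2,3,4}

Answer: {2,3,4}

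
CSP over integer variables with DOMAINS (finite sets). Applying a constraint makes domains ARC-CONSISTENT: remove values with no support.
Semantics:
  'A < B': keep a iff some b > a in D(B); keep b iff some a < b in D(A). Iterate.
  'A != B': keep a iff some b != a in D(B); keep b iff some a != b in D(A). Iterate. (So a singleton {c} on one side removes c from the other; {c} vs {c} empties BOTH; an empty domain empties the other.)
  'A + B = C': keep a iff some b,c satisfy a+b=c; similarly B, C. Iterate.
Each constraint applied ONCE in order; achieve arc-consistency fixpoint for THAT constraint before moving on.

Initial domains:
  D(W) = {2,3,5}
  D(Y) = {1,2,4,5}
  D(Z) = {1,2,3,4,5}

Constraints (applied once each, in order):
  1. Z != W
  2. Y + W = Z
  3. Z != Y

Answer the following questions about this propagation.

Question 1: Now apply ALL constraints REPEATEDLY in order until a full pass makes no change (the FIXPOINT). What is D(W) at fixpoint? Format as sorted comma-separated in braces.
Answer: {2,3}

Derivation:
pass 0 (initial): D(W)={2,3,5}
pass 1: W {2,3,5}->{2,3}; Y {1,2,4,5}->{1,2}; Z {1,2,3,4,5}->{3,4,5}
pass 2: no change
Fixpoint after 2 passes: D(W) = {2,3}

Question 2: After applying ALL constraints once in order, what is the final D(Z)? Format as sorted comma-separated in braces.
Answer: {3,4,5}

Derivation:
Constraint 1 (Z != W) on D(Z)={1,2,3,4,5} D(W)={2,3,5}: no change
Constraint 2 (Y + W = Z) on D(Y)={1,2,4,5} D(W)={2,3,5} D(Z)={1,2,3,4,5}: Y {1,2,4,5}->{1,2}; W {2,3,5}->{2,3}; Z {1,2,3,4,5}->{3,4,5}
Constraint 3 (Z != Y) on D(Z)={3,4,5} D(Y)={1,2}: no change
So after all 3 constraints: D(Z) = {3,4,5}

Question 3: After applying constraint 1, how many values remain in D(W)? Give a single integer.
Answer: 3

Derivation:
Constraint 1 (Z != W) on D(Z)={1,2,3,4,5} D(W)={2,3,5}: no change
So after constraint 1: D(W)={2,3,5}, size = 3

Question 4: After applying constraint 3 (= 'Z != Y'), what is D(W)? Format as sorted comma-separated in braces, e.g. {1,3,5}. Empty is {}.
Constraint 1 (Z != W) on D(Z)={1,2,3,4,5} D(W)={2,3,5}: no change
Constraint 2 (Y + W = Z) on D(Y)={1,2,4,5} D(W)={2,3,5} D(Z)={1,2,3,4,5}: Y {1,2,4,5}->{1,2}; W {2,3,5}->{2,3}; Z {1,2,3,4,5}->{3,4,5}
Constraint 3 (Z != Y) on D(Z)={3,4,5} D(Y)={1,2}: no change
So after constraint 3: D(W) = {2,3}

Answer: {2,3}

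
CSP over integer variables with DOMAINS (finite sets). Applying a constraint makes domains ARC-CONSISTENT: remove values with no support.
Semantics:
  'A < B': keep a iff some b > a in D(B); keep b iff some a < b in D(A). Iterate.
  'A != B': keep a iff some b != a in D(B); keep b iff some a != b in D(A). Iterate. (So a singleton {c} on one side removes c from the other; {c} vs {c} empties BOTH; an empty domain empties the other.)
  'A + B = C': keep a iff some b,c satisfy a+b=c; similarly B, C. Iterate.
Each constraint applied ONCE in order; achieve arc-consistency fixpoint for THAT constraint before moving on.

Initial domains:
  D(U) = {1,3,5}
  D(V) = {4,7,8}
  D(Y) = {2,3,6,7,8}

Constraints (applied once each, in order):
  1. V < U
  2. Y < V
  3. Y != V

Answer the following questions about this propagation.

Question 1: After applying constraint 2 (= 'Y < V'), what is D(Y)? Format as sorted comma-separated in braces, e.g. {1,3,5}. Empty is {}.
Answer: {2,3}

Derivation:
Constraint 1 (V < U) on D(V)={4,7,8} D(U)={1,3,5}: V {4,7,8}->{4}; U {1,3,5}->{5}
Constraint 2 (Y < V) on D(Y)={2,3,6,7,8} D(V)={4}: Y {2,3,6,7,8}->{2,3}
So after constraint 2: D(Y) = {2,3}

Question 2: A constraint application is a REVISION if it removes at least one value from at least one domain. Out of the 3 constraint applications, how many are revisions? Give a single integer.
Constraint 1 (V < U) on D(V)={4,7,8} D(U)={1,3,5}: V {4,7,8}->{4}; U {1,3,5}->{5} => REVISION
Constraint 2 (Y < V) on D(Y)={2,3,6,7,8} D(V)={4}: Y {2,3,6,7,8}->{2,3} => REVISION
Constraint 3 (Y != V) on D(Y)={2,3} D(V)={4}: no change => not a revision
Total revisions = 2

Answer: 2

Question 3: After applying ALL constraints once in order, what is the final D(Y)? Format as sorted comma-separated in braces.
Constraint 1 (V < U) on D(V)={4,7,8} D(U)={1,3,5}: V {4,7,8}->{4}; U {1,3,5}->{5}
Constraint 2 (Y < V) on D(Y)={2,3,6,7,8} D(V)={4}: Y {2,3,6,7,8}->{2,3}
Constraint 3 (Y != V) on D(Y)={2,3} D(V)={4}: no change
So after all 3 constraints: D(Y) = {2,3}

Answer: {2,3}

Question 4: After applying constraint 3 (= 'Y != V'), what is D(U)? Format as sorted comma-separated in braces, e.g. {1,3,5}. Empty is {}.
Constraint 1 (V < U) on D(V)={4,7,8} D(U)={1,3,5}: V {4,7,8}->{4}; U {1,3,5}->{5}
Constraint 2 (Y < V) on D(Y)={2,3,6,7,8} D(V)={4}: Y {2,3,6,7,8}->{2,3}
Constraint 3 (Y != V) on D(Y)={2,3} D(V)={4}: no change
So after constraint 3: D(U) = {5}

Answer: {5}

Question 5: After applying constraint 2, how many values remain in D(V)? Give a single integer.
Constraint 1 (V < U) on D(V)={4,7,8} D(U)={1,3,5}: V {4,7,8}->{4}; U {1,3,5}->{5}
Constraint 2 (Y < V) on D(Y)={2,3,6,7,8} D(V)={4}: Y {2,3,6,7,8}->{2,3}
So after constraint 2: D(V)={4}, size = 1

Answer: 1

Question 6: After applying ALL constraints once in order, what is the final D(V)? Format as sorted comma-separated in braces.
Constraint 1 (V < U) on D(V)={4,7,8} D(U)={1,3,5}: V {4,7,8}->{4}; U {1,3,5}->{5}
Constraint 2 (Y < V) on D(Y)={2,3,6,7,8} D(V)={4}: Y {2,3,6,7,8}->{2,3}
Constraint 3 (Y != V) on D(Y)={2,3} D(V)={4}: no change
So after all 3 constraints: D(V) = {4}

Answer: {4}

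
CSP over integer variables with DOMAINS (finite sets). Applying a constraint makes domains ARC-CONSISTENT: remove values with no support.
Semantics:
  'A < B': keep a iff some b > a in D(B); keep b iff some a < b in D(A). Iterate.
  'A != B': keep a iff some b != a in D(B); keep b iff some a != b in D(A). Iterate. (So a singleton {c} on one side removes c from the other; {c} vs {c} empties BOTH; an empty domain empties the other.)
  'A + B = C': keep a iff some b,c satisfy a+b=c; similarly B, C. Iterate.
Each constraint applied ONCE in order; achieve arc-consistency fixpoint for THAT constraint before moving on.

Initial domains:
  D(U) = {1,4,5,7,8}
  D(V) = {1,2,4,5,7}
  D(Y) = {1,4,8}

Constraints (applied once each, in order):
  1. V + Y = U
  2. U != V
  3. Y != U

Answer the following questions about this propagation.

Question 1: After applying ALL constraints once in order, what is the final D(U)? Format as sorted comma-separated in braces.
Constraint 1 (V + Y = U) on D(V)={1,2,4,5,7} D(Y)={1,4,8} D(U)={1,4,5,7,8}: V {1,2,4,5,7}->{1,4,7}; Y {1,4,8}->{1,4}; U {1,4,5,7,8}->{5,8}
Constraint 2 (U != V) on D(U)={5,8} D(V)={1,4,7}: no change
Constraint 3 (Y != U) on D(Y)={1,4} D(U)={5,8}: no change
So after all 3 constraints: D(U) = {5,8}

Answer: {5,8}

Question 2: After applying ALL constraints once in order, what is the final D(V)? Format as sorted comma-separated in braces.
Answer: {1,4,7}

Derivation:
Constraint 1 (V + Y = U) on D(V)={1,2,4,5,7} D(Y)={1,4,8} D(U)={1,4,5,7,8}: V {1,2,4,5,7}->{1,4,7}; Y {1,4,8}->{1,4}; U {1,4,5,7,8}->{5,8}
Constraint 2 (U != V) on D(U)={5,8} D(V)={1,4,7}: no change
Constraint 3 (Y != U) on D(Y)={1,4} D(U)={5,8}: no change
So after all 3 constraints: D(V) = {1,4,7}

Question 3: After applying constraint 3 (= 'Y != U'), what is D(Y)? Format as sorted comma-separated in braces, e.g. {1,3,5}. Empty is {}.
Answer: {1,4}

Derivation:
Constraint 1 (V + Y = U) on D(V)={1,2,4,5,7} D(Y)={1,4,8} D(U)={1,4,5,7,8}: V {1,2,4,5,7}->{1,4,7}; Y {1,4,8}->{1,4}; U {1,4,5,7,8}->{5,8}
Constraint 2 (U != V) on D(U)={5,8} D(V)={1,4,7}: no change
Constraint 3 (Y != U) on D(Y)={1,4} D(U)={5,8}: no change
So after constraint 3: D(Y) = {1,4}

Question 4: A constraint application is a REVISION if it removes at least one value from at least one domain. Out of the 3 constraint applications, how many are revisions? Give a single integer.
Constraint 1 (V + Y = U) on D(V)={1,2,4,5,7} D(Y)={1,4,8} D(U)={1,4,5,7,8}: V {1,2,4,5,7}->{1,4,7}; Y {1,4,8}->{1,4}; U {1,4,5,7,8}->{5,8} => REVISION
Constraint 2 (U != V) on D(U)={5,8} D(V)={1,4,7}: no change => not a revision
Constraint 3 (Y != U) on D(Y)={1,4} D(U)={5,8}: no change => not a revision
Total revisions = 1

Answer: 1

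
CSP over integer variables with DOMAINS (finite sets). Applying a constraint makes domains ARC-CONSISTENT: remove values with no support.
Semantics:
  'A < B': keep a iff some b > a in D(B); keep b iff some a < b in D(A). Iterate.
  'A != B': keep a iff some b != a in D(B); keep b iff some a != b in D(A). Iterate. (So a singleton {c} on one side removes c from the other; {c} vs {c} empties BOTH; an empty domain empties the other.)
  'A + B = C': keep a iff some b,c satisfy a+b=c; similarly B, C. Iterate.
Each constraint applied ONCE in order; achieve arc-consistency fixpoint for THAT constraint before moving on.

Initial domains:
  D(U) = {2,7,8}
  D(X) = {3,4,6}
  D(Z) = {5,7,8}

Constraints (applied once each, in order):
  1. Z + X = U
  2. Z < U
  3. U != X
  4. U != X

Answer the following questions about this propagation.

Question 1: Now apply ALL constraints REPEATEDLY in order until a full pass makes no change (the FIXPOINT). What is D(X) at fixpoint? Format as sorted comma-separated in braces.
Answer: {3}

Derivation:
pass 0 (initial): D(X)={3,4,6}
pass 1: U {2,7,8}->{8}; X {3,4,6}->{3}; Z {5,7,8}->{5}
pass 2: no change
Fixpoint after 2 passes: D(X) = {3}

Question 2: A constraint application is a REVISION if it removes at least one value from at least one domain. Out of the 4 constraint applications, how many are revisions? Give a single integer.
Constraint 1 (Z + X = U) on D(Z)={5,7,8} D(X)={3,4,6} D(U)={2,7,8}: Z {5,7,8}->{5}; X {3,4,6}->{3}; U {2,7,8}->{8} => REVISION
Constraint 2 (Z < U) on D(Z)={5} D(U)={8}: no change => not a revision
Constraint 3 (U != X) on D(U)={8} D(X)={3}: no change => not a revision
Constraint 4 (U != X) on D(U)={8} D(X)={3}: no change => not a revision
Total revisions = 1

Answer: 1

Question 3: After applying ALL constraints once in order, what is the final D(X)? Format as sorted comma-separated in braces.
Answer: {3}

Derivation:
Constraint 1 (Z + X = U) on D(Z)={5,7,8} D(X)={3,4,6} D(U)={2,7,8}: Z {5,7,8}->{5}; X {3,4,6}->{3}; U {2,7,8}->{8}
Constraint 2 (Z < U) on D(Z)={5} D(U)={8}: no change
Constraint 3 (U != X) on D(U)={8} D(X)={3}: no change
Constraint 4 (U != X) on D(U)={8} D(X)={3}: no change
So after all 4 constraints: D(X) = {3}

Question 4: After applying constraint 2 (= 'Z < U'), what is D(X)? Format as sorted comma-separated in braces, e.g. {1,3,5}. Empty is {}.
Constraint 1 (Z + X = U) on D(Z)={5,7,8} D(X)={3,4,6} D(U)={2,7,8}: Z {5,7,8}->{5}; X {3,4,6}->{3}; U {2,7,8}->{8}
Constraint 2 (Z < U) on D(Z)={5} D(U)={8}: no change
So after constraint 2: D(X) = {3}

Answer: {3}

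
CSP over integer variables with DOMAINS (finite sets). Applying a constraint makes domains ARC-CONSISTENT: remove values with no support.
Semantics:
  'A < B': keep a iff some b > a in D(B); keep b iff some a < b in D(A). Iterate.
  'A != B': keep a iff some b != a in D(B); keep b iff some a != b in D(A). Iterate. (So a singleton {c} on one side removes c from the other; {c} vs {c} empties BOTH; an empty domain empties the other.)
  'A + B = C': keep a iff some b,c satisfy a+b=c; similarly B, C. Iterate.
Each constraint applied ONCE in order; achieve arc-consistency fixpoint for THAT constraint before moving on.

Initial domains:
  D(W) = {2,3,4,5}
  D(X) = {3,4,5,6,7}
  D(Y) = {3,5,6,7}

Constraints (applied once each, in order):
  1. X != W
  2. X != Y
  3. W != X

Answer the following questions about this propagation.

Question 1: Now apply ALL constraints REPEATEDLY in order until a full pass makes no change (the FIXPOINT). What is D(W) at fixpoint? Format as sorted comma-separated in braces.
Answer: {2,3,4,5}

Derivation:
pass 0 (initial): D(W)={2,3,4,5}
pass 1: no change
Fixpoint after 1 passes: D(W) = {2,3,4,5}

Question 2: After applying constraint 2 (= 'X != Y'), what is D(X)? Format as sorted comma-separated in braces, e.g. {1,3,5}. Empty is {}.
Answer: {3,4,5,6,7}

Derivation:
Constraint 1 (X != W) on D(X)={3,4,5,6,7} D(W)={2,3,4,5}: no change
Constraint 2 (X != Y) on D(X)={3,4,5,6,7} D(Y)={3,5,6,7}: no change
So after constraint 2: D(X) = {3,4,5,6,7}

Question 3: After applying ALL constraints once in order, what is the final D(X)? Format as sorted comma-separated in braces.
Answer: {3,4,5,6,7}

Derivation:
Constraint 1 (X != W) on D(X)={3,4,5,6,7} D(W)={2,3,4,5}: no change
Constraint 2 (X != Y) on D(X)={3,4,5,6,7} D(Y)={3,5,6,7}: no change
Constraint 3 (W != X) on D(W)={2,3,4,5} D(X)={3,4,5,6,7}: no change
So after all 3 constraints: D(X) = {3,4,5,6,7}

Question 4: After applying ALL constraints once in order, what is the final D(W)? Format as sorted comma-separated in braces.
Constraint 1 (X != W) on D(X)={3,4,5,6,7} D(W)={2,3,4,5}: no change
Constraint 2 (X != Y) on D(X)={3,4,5,6,7} D(Y)={3,5,6,7}: no change
Constraint 3 (W != X) on D(W)={2,3,4,5} D(X)={3,4,5,6,7}: no change
So after all 3 constraints: D(W) = {2,3,4,5}

Answer: {2,3,4,5}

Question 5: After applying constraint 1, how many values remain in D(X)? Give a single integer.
Answer: 5

Derivation:
Constraint 1 (X != W) on D(X)={3,4,5,6,7} D(W)={2,3,4,5}: no change
So after constraint 1: D(X)={3,4,5,6,7}, size = 5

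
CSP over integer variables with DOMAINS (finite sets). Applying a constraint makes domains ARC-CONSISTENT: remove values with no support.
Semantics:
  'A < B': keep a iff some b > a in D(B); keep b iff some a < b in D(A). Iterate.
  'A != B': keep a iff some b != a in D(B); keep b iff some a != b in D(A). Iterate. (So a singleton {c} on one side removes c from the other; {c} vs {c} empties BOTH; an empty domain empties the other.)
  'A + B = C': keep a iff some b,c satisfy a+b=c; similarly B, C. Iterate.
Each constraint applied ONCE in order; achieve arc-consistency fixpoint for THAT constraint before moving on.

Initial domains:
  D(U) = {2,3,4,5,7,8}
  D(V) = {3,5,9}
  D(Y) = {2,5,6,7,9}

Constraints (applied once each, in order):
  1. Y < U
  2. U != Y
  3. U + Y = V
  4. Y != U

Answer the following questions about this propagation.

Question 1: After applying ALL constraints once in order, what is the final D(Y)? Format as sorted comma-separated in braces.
Constraint 1 (Y < U) on D(Y)={2,5,6,7,9} D(U)={2,3,4,5,7,8}: Y {2,5,6,7,9}->{2,5,6,7}; U {2,3,4,5,7,8}->{3,4,5,7,8}
Constraint 2 (U != Y) on D(U)={3,4,5,7,8} D(Y)={2,5,6,7}: no change
Constraint 3 (U + Y = V) on D(U)={3,4,5,7,8} D(Y)={2,5,6,7} D(V)={3,5,9}: U {3,4,5,7,8}->{3,4,7}; Y {2,5,6,7}->{2,5,6}; V {3,5,9}->{5,9}
Constraint 4 (Y != U) on D(Y)={2,5,6} D(U)={3,4,7}: no change
So after all 4 constraints: D(Y) = {2,5,6}

Answer: {2,5,6}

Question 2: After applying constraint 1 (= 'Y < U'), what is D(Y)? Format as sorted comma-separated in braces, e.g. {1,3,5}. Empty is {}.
Constraint 1 (Y < U) on D(Y)={2,5,6,7,9} D(U)={2,3,4,5,7,8}: Y {2,5,6,7,9}->{2,5,6,7}; U {2,3,4,5,7,8}->{3,4,5,7,8}
So after constraint 1: D(Y) = {2,5,6,7}

Answer: {2,5,6,7}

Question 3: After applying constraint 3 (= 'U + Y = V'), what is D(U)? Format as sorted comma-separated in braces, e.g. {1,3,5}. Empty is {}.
Answer: {3,4,7}

Derivation:
Constraint 1 (Y < U) on D(Y)={2,5,6,7,9} D(U)={2,3,4,5,7,8}: Y {2,5,6,7,9}->{2,5,6,7}; U {2,3,4,5,7,8}->{3,4,5,7,8}
Constraint 2 (U != Y) on D(U)={3,4,5,7,8} D(Y)={2,5,6,7}: no change
Constraint 3 (U + Y = V) on D(U)={3,4,5,7,8} D(Y)={2,5,6,7} D(V)={3,5,9}: U {3,4,5,7,8}->{3,4,7}; Y {2,5,6,7}->{2,5,6}; V {3,5,9}->{5,9}
So after constraint 3: D(U) = {3,4,7}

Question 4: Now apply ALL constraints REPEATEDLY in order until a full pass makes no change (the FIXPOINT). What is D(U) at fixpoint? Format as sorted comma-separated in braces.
pass 0 (initial): D(U)={2,3,4,5,7,8}
pass 1: U {2,3,4,5,7,8}->{3,4,7}; V {3,5,9}->{5,9}; Y {2,5,6,7,9}->{2,5,6}
pass 2: no change
Fixpoint after 2 passes: D(U) = {3,4,7}

Answer: {3,4,7}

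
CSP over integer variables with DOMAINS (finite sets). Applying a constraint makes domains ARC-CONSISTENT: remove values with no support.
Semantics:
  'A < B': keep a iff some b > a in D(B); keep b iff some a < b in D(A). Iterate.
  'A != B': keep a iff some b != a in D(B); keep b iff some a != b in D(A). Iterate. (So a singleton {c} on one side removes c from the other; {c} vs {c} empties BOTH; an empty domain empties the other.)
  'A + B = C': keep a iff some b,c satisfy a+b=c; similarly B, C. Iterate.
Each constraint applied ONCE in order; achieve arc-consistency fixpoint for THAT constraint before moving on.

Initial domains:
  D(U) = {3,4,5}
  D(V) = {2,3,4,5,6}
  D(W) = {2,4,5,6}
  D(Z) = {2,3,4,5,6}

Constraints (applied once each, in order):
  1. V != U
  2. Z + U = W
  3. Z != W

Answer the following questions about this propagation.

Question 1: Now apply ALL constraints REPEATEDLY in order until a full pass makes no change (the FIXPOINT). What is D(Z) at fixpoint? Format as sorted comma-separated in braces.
pass 0 (initial): D(Z)={2,3,4,5,6}
pass 1: U {3,4,5}->{3,4}; W {2,4,5,6}->{5,6}; Z {2,3,4,5,6}->{2,3}
pass 2: no change
Fixpoint after 2 passes: D(Z) = {2,3}

Answer: {2,3}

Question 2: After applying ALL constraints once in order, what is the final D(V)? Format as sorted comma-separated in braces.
Constraint 1 (V != U) on D(V)={2,3,4,5,6} D(U)={3,4,5}: no change
Constraint 2 (Z + U = W) on D(Z)={2,3,4,5,6} D(U)={3,4,5} D(W)={2,4,5,6}: Z {2,3,4,5,6}->{2,3}; U {3,4,5}->{3,4}; W {2,4,5,6}->{5,6}
Constraint 3 (Z != W) on D(Z)={2,3} D(W)={5,6}: no change
So after all 3 constraints: D(V) = {2,3,4,5,6}

Answer: {2,3,4,5,6}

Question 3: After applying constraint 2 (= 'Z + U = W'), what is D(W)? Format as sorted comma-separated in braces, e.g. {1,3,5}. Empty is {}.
Answer: {5,6}

Derivation:
Constraint 1 (V != U) on D(V)={2,3,4,5,6} D(U)={3,4,5}: no change
Constraint 2 (Z + U = W) on D(Z)={2,3,4,5,6} D(U)={3,4,5} D(W)={2,4,5,6}: Z {2,3,4,5,6}->{2,3}; U {3,4,5}->{3,4}; W {2,4,5,6}->{5,6}
So after constraint 2: D(W) = {5,6}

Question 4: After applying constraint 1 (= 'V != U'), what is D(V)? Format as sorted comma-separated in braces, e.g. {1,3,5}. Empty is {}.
Answer: {2,3,4,5,6}

Derivation:
Constraint 1 (V != U) on D(V)={2,3,4,5,6} D(U)={3,4,5}: no change
So after constraint 1: D(V) = {2,3,4,5,6}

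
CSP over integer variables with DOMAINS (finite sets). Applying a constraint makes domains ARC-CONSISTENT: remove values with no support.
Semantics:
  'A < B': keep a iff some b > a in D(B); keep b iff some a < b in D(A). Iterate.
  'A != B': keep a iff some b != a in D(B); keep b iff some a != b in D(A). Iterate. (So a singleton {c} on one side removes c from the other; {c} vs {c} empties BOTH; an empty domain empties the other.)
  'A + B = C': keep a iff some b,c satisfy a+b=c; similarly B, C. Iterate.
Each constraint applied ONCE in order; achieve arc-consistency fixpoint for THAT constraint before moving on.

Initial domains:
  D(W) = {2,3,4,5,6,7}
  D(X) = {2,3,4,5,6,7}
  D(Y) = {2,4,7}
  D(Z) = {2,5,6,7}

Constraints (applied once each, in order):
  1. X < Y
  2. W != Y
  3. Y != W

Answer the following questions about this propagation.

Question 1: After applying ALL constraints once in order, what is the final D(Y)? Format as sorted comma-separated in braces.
Constraint 1 (X < Y) on D(X)={2,3,4,5,6,7} D(Y)={2,4,7}: X {2,3,4,5,6,7}->{2,3,4,5,6}; Y {2,4,7}->{4,7}
Constraint 2 (W != Y) on D(W)={2,3,4,5,6,7} D(Y)={4,7}: no change
Constraint 3 (Y != W) on D(Y)={4,7} D(W)={2,3,4,5,6,7}: no change
So after all 3 constraints: D(Y) = {4,7}

Answer: {4,7}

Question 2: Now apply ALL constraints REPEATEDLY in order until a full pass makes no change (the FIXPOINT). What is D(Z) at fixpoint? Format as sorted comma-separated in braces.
pass 0 (initial): D(Z)={2,5,6,7}
pass 1: X {2,3,4,5,6,7}->{2,3,4,5,6}; Y {2,4,7}->{4,7}
pass 2: no change
Fixpoint after 2 passes: D(Z) = {2,5,6,7}

Answer: {2,5,6,7}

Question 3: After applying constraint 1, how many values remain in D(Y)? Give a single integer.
Constraint 1 (X < Y) on D(X)={2,3,4,5,6,7} D(Y)={2,4,7}: X {2,3,4,5,6,7}->{2,3,4,5,6}; Y {2,4,7}->{4,7}
So after constraint 1: D(Y)={4,7}, size = 2

Answer: 2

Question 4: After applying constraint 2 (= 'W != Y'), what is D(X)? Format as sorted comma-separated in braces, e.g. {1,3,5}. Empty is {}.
Constraint 1 (X < Y) on D(X)={2,3,4,5,6,7} D(Y)={2,4,7}: X {2,3,4,5,6,7}->{2,3,4,5,6}; Y {2,4,7}->{4,7}
Constraint 2 (W != Y) on D(W)={2,3,4,5,6,7} D(Y)={4,7}: no change
So after constraint 2: D(X) = {2,3,4,5,6}

Answer: {2,3,4,5,6}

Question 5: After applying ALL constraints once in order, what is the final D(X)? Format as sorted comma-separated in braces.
Constraint 1 (X < Y) on D(X)={2,3,4,5,6,7} D(Y)={2,4,7}: X {2,3,4,5,6,7}->{2,3,4,5,6}; Y {2,4,7}->{4,7}
Constraint 2 (W != Y) on D(W)={2,3,4,5,6,7} D(Y)={4,7}: no change
Constraint 3 (Y != W) on D(Y)={4,7} D(W)={2,3,4,5,6,7}: no change
So after all 3 constraints: D(X) = {2,3,4,5,6}

Answer: {2,3,4,5,6}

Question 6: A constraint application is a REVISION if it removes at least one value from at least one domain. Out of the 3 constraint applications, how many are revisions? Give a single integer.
Constraint 1 (X < Y) on D(X)={2,3,4,5,6,7} D(Y)={2,4,7}: X {2,3,4,5,6,7}->{2,3,4,5,6}; Y {2,4,7}->{4,7} => REVISION
Constraint 2 (W != Y) on D(W)={2,3,4,5,6,7} D(Y)={4,7}: no change => not a revision
Constraint 3 (Y != W) on D(Y)={4,7} D(W)={2,3,4,5,6,7}: no change => not a revision
Total revisions = 1

Answer: 1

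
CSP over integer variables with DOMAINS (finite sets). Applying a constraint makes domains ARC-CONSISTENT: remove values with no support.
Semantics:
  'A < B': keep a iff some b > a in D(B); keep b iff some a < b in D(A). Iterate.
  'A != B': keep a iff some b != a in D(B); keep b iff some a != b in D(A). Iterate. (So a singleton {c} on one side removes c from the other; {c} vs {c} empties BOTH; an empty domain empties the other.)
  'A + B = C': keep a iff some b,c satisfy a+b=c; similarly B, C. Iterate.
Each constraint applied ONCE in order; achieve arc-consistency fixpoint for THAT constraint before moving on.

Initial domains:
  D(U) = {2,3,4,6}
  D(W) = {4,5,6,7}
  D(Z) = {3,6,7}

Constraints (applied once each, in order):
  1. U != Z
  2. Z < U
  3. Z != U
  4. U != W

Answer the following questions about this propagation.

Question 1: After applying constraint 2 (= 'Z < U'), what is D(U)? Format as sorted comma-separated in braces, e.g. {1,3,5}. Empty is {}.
Constraint 1 (U != Z) on D(U)={2,3,4,6} D(Z)={3,6,7}: no change
Constraint 2 (Z < U) on D(Z)={3,6,7} D(U)={2,3,4,6}: Z {3,6,7}->{3}; U {2,3,4,6}->{4,6}
So after constraint 2: D(U) = {4,6}

Answer: {4,6}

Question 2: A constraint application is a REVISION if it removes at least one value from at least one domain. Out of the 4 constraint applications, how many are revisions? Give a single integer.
Constraint 1 (U != Z) on D(U)={2,3,4,6} D(Z)={3,6,7}: no change => not a revision
Constraint 2 (Z < U) on D(Z)={3,6,7} D(U)={2,3,4,6}: Z {3,6,7}->{3}; U {2,3,4,6}->{4,6} => REVISION
Constraint 3 (Z != U) on D(Z)={3} D(U)={4,6}: no change => not a revision
Constraint 4 (U != W) on D(U)={4,6} D(W)={4,5,6,7}: no change => not a revision
Total revisions = 1

Answer: 1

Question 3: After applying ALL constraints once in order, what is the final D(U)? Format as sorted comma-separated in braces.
Constraint 1 (U != Z) on D(U)={2,3,4,6} D(Z)={3,6,7}: no change
Constraint 2 (Z < U) on D(Z)={3,6,7} D(U)={2,3,4,6}: Z {3,6,7}->{3}; U {2,3,4,6}->{4,6}
Constraint 3 (Z != U) on D(Z)={3} D(U)={4,6}: no change
Constraint 4 (U != W) on D(U)={4,6} D(W)={4,5,6,7}: no change
So after all 4 constraints: D(U) = {4,6}

Answer: {4,6}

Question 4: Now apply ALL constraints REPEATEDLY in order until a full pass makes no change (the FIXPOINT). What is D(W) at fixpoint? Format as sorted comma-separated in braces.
pass 0 (initial): D(W)={4,5,6,7}
pass 1: U {2,3,4,6}->{4,6}; Z {3,6,7}->{3}
pass 2: no change
Fixpoint after 2 passes: D(W) = {4,5,6,7}

Answer: {4,5,6,7}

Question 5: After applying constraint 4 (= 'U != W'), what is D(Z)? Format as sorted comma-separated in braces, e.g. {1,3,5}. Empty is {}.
Answer: {3}

Derivation:
Constraint 1 (U != Z) on D(U)={2,3,4,6} D(Z)={3,6,7}: no change
Constraint 2 (Z < U) on D(Z)={3,6,7} D(U)={2,3,4,6}: Z {3,6,7}->{3}; U {2,3,4,6}->{4,6}
Constraint 3 (Z != U) on D(Z)={3} D(U)={4,6}: no change
Constraint 4 (U != W) on D(U)={4,6} D(W)={4,5,6,7}: no change
So after constraint 4: D(Z) = {3}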